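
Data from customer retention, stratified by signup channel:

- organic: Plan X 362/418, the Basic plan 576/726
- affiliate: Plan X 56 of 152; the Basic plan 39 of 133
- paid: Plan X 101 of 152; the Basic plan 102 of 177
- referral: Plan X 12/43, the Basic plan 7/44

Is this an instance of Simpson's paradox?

No

Organic: Plan X 362/418 = 86.6%, the Basic plan 576/726 = 79.3% → Plan X
Affiliate: Plan X 56/152 = 36.8%, the Basic plan 39/133 = 29.3% → Plan X
Paid: Plan X 101/152 = 66.4%, the Basic plan 102/177 = 57.6% → Plan X
Referral: Plan X 12/43 = 27.9%, the Basic plan 7/44 = 15.9% → Plan X
Overall: Plan X 531/765 = 69.4%, the Basic plan 724/1080 = 67.0% → Plan X
Plan X wins overall and in every signup group — no reversal.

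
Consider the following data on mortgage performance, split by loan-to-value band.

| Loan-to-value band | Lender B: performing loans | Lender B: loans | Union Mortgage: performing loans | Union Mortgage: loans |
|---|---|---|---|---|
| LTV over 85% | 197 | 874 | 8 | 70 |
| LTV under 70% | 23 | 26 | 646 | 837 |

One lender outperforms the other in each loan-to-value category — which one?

LTV over 85%: Lender B 197/874 = 22.5%, Union Mortgage 8/70 = 11.4% → Lender B
LTV under 70%: Lender B 23/26 = 88.5%, Union Mortgage 646/837 = 77.2% → Lender B
Lender B has the higher rate in both groups.

Lender B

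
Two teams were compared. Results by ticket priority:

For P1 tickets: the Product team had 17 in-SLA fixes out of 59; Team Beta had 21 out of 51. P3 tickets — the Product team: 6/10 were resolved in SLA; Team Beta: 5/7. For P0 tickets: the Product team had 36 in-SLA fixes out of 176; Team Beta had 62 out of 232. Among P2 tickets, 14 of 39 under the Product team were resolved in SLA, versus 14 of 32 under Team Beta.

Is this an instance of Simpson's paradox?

P1: the Product team 17/59 = 28.8%, Team Beta 21/51 = 41.2% → Team Beta
P3: the Product team 6/10 = 60.0%, Team Beta 5/7 = 71.4% → Team Beta
P0: the Product team 36/176 = 20.5%, Team Beta 62/232 = 26.7% → Team Beta
P2: the Product team 14/39 = 35.9%, Team Beta 14/32 = 43.8% → Team Beta
Overall: the Product team 73/284 = 25.7%, Team Beta 102/322 = 31.7% → Team Beta
Team Beta wins overall and in every ticket group — no reversal.

No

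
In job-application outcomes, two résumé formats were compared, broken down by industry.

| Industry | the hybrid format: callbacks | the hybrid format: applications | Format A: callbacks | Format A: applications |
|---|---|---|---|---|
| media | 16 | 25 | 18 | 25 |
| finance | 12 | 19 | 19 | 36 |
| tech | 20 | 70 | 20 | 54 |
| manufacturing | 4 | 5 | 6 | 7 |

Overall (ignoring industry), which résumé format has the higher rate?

Media: the hybrid format 16/25 = 64.0%, Format A 18/25 = 72.0% → Format A
Finance: the hybrid format 12/19 = 63.2%, Format A 19/36 = 52.8% → the hybrid format
Tech: the hybrid format 20/70 = 28.6%, Format A 20/54 = 37.0% → Format A
Manufacturing: the hybrid format 4/5 = 80.0%, Format A 6/7 = 85.7% → Format A
Overall: the hybrid format 52/119 = 43.7%, Format A 63/122 = 51.6% → Format A
(Neither sweeps every industry group, but Format A has the higher pooled rate.)

Format A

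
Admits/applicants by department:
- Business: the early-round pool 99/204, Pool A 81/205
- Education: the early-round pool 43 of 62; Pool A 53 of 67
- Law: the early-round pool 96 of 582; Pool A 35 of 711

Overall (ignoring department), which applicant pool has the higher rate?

the early-round pool

Business: the early-round pool 99/204 = 48.5%, Pool A 81/205 = 39.5% → the early-round pool
Education: the early-round pool 43/62 = 69.4%, Pool A 53/67 = 79.1% → Pool A
Law: the early-round pool 96/582 = 16.5%, Pool A 35/711 = 4.9% → the early-round pool
Overall: the early-round pool 238/848 = 28.1%, Pool A 169/983 = 17.2% → the early-round pool
(Neither sweeps every department group, but the early-round pool has the higher pooled rate.)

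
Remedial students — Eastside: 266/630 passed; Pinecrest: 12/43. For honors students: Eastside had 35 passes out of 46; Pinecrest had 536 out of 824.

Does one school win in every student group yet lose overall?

Yes

Remedial: Eastside 266/630 = 42.2%, Pinecrest 12/43 = 27.9% → Eastside
Honors: Eastside 35/46 = 76.1%, Pinecrest 536/824 = 65.0% → Eastside
Overall: Eastside 301/676 = 44.5%, Pinecrest 548/867 = 63.2% → Pinecrest
Eastside wins each student group but Pinecrest wins overall — the comparison reverses. Eastside's students skew toward remedial, which has a lower base rate.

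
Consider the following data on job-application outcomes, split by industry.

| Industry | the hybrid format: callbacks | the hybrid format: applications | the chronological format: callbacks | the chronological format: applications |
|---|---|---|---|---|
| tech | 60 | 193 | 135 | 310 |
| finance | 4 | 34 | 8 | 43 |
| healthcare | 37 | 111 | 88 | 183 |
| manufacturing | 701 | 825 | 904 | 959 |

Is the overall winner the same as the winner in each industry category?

Yes

Tech: the hybrid format 60/193 = 31.1%, the chronological format 135/310 = 43.5% → the chronological format
Finance: the hybrid format 4/34 = 11.8%, the chronological format 8/43 = 18.6% → the chronological format
Healthcare: the hybrid format 37/111 = 33.3%, the chronological format 88/183 = 48.1% → the chronological format
Manufacturing: the hybrid format 701/825 = 85.0%, the chronological format 904/959 = 94.3% → the chronological format
Overall: the hybrid format 802/1163 = 69.0%, the chronological format 1135/1495 = 75.9% → the chronological format
The chronological format wins overall and in every industry group — no reversal.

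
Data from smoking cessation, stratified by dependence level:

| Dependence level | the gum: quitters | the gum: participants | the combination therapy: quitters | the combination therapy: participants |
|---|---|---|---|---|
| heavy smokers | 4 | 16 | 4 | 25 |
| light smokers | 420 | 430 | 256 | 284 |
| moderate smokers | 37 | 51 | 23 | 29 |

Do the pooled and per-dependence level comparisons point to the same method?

No

Heavy smokers: the gum 4/16 = 25.0%, the combination therapy 4/25 = 16.0% → the gum
Light smokers: the gum 420/430 = 97.7%, the combination therapy 256/284 = 90.1% → the gum
Moderate smokers: the gum 37/51 = 72.5%, the combination therapy 23/29 = 79.3% → the combination therapy
Overall: the gum 461/497 = 92.8%, the combination therapy 283/338 = 83.7% → the gum
Neither sweeps: the gum wins 2 of 3 groups, the combination therapy wins 1. The gum wins overall but not every group — no Simpson reversal.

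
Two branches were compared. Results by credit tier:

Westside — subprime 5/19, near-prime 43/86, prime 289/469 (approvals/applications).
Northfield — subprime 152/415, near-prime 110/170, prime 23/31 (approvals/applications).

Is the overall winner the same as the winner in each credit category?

No

Subprime: Westside 5/19 = 26.3%, Northfield 152/415 = 36.6% → Northfield
Near-prime: Westside 43/86 = 50.0%, Northfield 110/170 = 64.7% → Northfield
Prime: Westside 289/469 = 61.6%, Northfield 23/31 = 74.2% → Northfield
Overall: Westside 337/574 = 58.7%, Northfield 285/616 = 46.3% → Westside
Northfield wins each credit group but Westside wins overall — the comparison reverses. Northfield's applications skew toward subprime, which has a lower base rate.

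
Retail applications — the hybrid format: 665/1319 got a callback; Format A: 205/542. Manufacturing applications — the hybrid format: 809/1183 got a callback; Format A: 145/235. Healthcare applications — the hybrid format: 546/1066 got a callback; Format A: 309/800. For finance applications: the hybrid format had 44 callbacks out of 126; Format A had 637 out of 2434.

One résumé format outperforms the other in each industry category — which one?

Retail: the hybrid format 665/1319 = 50.4%, Format A 205/542 = 37.8% → the hybrid format
Manufacturing: the hybrid format 809/1183 = 68.4%, Format A 145/235 = 61.7% → the hybrid format
Healthcare: the hybrid format 546/1066 = 51.2%, Format A 309/800 = 38.6% → the hybrid format
Finance: the hybrid format 44/126 = 34.9%, Format A 637/2434 = 26.2% → the hybrid format
The hybrid format has the higher rate in all 4 groups.

the hybrid format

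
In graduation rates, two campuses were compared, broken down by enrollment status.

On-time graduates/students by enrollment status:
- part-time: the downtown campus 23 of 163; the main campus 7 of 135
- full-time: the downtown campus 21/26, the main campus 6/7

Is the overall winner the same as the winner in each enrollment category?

Part-time: the downtown campus 23/163 = 14.1%, the main campus 7/135 = 5.2% → the downtown campus
Full-time: the downtown campus 21/26 = 80.8%, the main campus 6/7 = 85.7% → the main campus
Overall: the downtown campus 44/189 = 23.3%, the main campus 13/142 = 9.2% → the downtown campus
Neither sweeps: the downtown campus wins 1 of 2 groups, the main campus wins 1. The downtown campus wins overall but not every group — no Simpson reversal.

No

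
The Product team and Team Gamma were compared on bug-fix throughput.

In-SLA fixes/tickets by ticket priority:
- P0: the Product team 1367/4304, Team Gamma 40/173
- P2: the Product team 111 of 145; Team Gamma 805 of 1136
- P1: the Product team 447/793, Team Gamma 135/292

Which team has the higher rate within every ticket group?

P0: the Product team 1367/4304 = 31.8%, Team Gamma 40/173 = 23.1% → the Product team
P2: the Product team 111/145 = 76.6%, Team Gamma 805/1136 = 70.9% → the Product team
P1: the Product team 447/793 = 56.4%, Team Gamma 135/292 = 46.2% → the Product team
The Product team has the higher rate in all 3 groups.

the Product team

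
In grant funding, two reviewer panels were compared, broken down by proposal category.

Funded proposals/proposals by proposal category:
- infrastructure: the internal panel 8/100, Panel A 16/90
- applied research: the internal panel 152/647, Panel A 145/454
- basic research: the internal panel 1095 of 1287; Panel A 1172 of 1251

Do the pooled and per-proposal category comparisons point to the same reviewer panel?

Infrastructure: the internal panel 8/100 = 8.0%, Panel A 16/90 = 17.8% → Panel A
Applied research: the internal panel 152/647 = 23.5%, Panel A 145/454 = 31.9% → Panel A
Basic research: the internal panel 1095/1287 = 85.1%, Panel A 1172/1251 = 93.7% → Panel A
Overall: the internal panel 1255/2034 = 61.7%, Panel A 1333/1795 = 74.3% → Panel A
Panel A wins overall and in every proposal group — no reversal.

Yes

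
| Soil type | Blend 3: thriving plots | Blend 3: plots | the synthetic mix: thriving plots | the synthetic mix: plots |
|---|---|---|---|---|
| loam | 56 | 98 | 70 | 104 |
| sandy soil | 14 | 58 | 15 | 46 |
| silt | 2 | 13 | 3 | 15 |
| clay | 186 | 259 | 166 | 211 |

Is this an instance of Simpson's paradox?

No

Loam: Blend 3 56/98 = 57.1%, the synthetic mix 70/104 = 67.3% → the synthetic mix
Sandy soil: Blend 3 14/58 = 24.1%, the synthetic mix 15/46 = 32.6% → the synthetic mix
Silt: Blend 3 2/13 = 15.4%, the synthetic mix 3/15 = 20.0% → the synthetic mix
Clay: Blend 3 186/259 = 71.8%, the synthetic mix 166/211 = 78.7% → the synthetic mix
Overall: Blend 3 258/428 = 60.3%, the synthetic mix 254/376 = 67.6% → the synthetic mix
The synthetic mix wins overall and in every soil group — no reversal.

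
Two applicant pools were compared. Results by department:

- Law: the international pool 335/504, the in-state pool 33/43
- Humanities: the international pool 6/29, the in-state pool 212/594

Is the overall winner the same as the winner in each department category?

Law: the international pool 335/504 = 66.5%, the in-state pool 33/43 = 76.7% → the in-state pool
Humanities: the international pool 6/29 = 20.7%, the in-state pool 212/594 = 35.7% → the in-state pool
Overall: the international pool 341/533 = 64.0%, the in-state pool 245/637 = 38.5% → the international pool
The in-state pool wins each department group but the international pool wins overall — the comparison reverses. The in-state pool's applicants skew toward Humanities, which has a lower base rate.

No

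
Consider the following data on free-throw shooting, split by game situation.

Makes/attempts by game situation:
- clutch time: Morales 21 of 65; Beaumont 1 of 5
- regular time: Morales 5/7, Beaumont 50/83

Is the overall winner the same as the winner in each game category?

No

Clutch time: Morales 21/65 = 32.3%, Beaumont 1/5 = 20.0% → Morales
Regular time: Morales 5/7 = 71.4%, Beaumont 50/83 = 60.2% → Morales
Overall: Morales 26/72 = 36.1%, Beaumont 51/88 = 58.0% → Beaumont
Morales wins each game group but Beaumont wins overall — the comparison reverses. Morales's attempts skew toward clutch time, which has a lower base rate.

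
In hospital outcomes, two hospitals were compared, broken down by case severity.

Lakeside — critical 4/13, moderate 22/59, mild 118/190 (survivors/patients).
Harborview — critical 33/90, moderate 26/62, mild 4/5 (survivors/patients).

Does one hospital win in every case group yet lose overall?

Yes

Critical: Lakeside 4/13 = 30.8%, Harborview 33/90 = 36.7% → Harborview
Moderate: Lakeside 22/59 = 37.3%, Harborview 26/62 = 41.9% → Harborview
Mild: Lakeside 118/190 = 62.1%, Harborview 4/5 = 80.0% → Harborview
Overall: Lakeside 144/262 = 55.0%, Harborview 63/157 = 40.1% → Lakeside
Harborview wins each case group but Lakeside wins overall — the comparison reverses. Harborview's patients skew toward critical, which has a lower base rate.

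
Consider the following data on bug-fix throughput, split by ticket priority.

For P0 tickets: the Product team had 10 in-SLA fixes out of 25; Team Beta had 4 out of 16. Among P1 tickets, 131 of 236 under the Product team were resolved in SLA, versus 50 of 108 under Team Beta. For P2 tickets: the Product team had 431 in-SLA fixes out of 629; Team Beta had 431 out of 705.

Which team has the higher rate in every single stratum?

the Product team

P0: the Product team 10/25 = 40.0%, Team Beta 4/16 = 25.0% → the Product team
P1: the Product team 131/236 = 55.5%, Team Beta 50/108 = 46.3% → the Product team
P2: the Product team 431/629 = 68.5%, Team Beta 431/705 = 61.1% → the Product team
The Product team has the higher rate in all 3 groups.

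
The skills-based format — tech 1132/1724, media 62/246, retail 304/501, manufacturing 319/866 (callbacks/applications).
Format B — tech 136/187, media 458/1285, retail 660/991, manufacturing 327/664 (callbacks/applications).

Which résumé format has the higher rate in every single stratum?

Format B

Tech: the skills-based format 1132/1724 = 65.7%, Format B 136/187 = 72.7% → Format B
Media: the skills-based format 62/246 = 25.2%, Format B 458/1285 = 35.6% → Format B
Retail: the skills-based format 304/501 = 60.7%, Format B 660/991 = 66.6% → Format B
Manufacturing: the skills-based format 319/866 = 36.8%, Format B 327/664 = 49.2% → Format B
Format B has the higher rate in all 4 groups.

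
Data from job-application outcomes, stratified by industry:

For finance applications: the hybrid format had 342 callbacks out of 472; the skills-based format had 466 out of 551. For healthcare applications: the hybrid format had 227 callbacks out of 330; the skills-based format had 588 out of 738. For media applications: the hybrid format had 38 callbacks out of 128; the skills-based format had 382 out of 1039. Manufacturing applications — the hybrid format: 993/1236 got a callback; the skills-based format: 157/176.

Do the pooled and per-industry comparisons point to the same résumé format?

Finance: the hybrid format 342/472 = 72.5%, the skills-based format 466/551 = 84.6% → the skills-based format
Healthcare: the hybrid format 227/330 = 68.8%, the skills-based format 588/738 = 79.7% → the skills-based format
Media: the hybrid format 38/128 = 29.7%, the skills-based format 382/1039 = 36.8% → the skills-based format
Manufacturing: the hybrid format 993/1236 = 80.3%, the skills-based format 157/176 = 89.2% → the skills-based format
Overall: the hybrid format 1600/2166 = 73.9%, the skills-based format 1593/2504 = 63.6% → the hybrid format
The skills-based format wins each industry group but the hybrid format wins overall — the comparison reverses. The skills-based format's applications skew toward media, which has a lower base rate.

No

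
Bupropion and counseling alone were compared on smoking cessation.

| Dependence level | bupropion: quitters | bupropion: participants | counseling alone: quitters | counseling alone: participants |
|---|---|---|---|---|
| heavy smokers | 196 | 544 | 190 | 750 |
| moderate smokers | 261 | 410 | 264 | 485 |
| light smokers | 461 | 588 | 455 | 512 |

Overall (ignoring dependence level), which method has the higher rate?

Heavy smokers: bupropion 196/544 = 36.0%, counseling alone 190/750 = 25.3% → bupropion
Moderate smokers: bupropion 261/410 = 63.7%, counseling alone 264/485 = 54.4% → bupropion
Light smokers: bupropion 461/588 = 78.4%, counseling alone 455/512 = 88.9% → counseling alone
Overall: bupropion 918/1542 = 59.5%, counseling alone 909/1747 = 52.0% → bupropion
(Neither sweeps every dependence group, but bupropion has the higher pooled rate.)

bupropion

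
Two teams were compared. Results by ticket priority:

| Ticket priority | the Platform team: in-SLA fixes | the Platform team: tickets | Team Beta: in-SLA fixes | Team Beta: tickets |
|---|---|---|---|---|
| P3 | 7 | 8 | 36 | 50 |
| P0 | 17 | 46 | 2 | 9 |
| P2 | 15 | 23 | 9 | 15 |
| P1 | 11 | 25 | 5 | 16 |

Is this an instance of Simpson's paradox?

Yes

P3: the Platform team 7/8 = 87.5%, Team Beta 36/50 = 72.0% → the Platform team
P0: the Platform team 17/46 = 37.0%, Team Beta 2/9 = 22.2% → the Platform team
P2: the Platform team 15/23 = 65.2%, Team Beta 9/15 = 60.0% → the Platform team
P1: the Platform team 11/25 = 44.0%, Team Beta 5/16 = 31.2% → the Platform team
Overall: the Platform team 50/102 = 49.0%, Team Beta 52/90 = 57.8% → Team Beta
The Platform team wins each ticket group but Team Beta wins overall — the comparison reverses. The Platform team's tickets skew toward P0, which has a lower base rate.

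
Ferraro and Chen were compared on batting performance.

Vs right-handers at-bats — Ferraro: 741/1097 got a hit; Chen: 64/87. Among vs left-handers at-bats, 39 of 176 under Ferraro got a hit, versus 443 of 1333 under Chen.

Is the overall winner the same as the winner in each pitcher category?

No

Vs right-handers: Ferraro 741/1097 = 67.5%, Chen 64/87 = 73.6% → Chen
Vs left-handers: Ferraro 39/176 = 22.2%, Chen 443/1333 = 33.2% → Chen
Overall: Ferraro 780/1273 = 61.3%, Chen 507/1420 = 35.7% → Ferraro
Chen wins each pitcher group but Ferraro wins overall — the comparison reverses. Chen's at-bats skew toward vs left-handers, which has a lower base rate.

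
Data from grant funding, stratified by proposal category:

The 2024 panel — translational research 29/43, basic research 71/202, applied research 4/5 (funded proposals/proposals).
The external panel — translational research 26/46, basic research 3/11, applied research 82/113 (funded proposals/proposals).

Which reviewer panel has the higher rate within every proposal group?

the 2024 panel

Translational research: the 2024 panel 29/43 = 67.4%, the external panel 26/46 = 56.5% → the 2024 panel
Basic research: the 2024 panel 71/202 = 35.1%, the external panel 3/11 = 27.3% → the 2024 panel
Applied research: the 2024 panel 4/5 = 80.0%, the external panel 82/113 = 72.6% → the 2024 panel
The 2024 panel has the higher rate in all 3 groups.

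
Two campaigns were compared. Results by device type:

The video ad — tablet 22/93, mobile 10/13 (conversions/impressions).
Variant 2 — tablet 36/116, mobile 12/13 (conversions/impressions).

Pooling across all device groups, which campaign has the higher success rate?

Variant 2

Tablet: the video ad 22/93 = 23.7%, Variant 2 36/116 = 31.0% → Variant 2
Mobile: the video ad 10/13 = 76.9%, Variant 2 12/13 = 92.3% → Variant 2
Overall: the video ad 32/106 = 30.2%, Variant 2 48/129 = 37.2% → Variant 2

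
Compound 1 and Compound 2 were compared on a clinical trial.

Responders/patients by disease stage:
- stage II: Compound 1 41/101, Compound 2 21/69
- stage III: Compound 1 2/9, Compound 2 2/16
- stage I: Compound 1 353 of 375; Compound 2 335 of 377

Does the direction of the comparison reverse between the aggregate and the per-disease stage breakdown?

No

Stage II: Compound 1 41/101 = 40.6%, Compound 2 21/69 = 30.4% → Compound 1
Stage III: Compound 1 2/9 = 22.2%, Compound 2 2/16 = 12.5% → Compound 1
Stage I: Compound 1 353/375 = 94.1%, Compound 2 335/377 = 88.9% → Compound 1
Overall: Compound 1 396/485 = 81.6%, Compound 2 358/462 = 77.5% → Compound 1
Compound 1 wins overall and in every disease group — no reversal.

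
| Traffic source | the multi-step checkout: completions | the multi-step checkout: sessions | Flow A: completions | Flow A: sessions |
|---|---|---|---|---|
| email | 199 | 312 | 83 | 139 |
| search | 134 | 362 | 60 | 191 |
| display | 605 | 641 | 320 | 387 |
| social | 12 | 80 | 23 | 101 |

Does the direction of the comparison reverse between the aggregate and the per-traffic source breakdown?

Email: the multi-step checkout 199/312 = 63.8%, Flow A 83/139 = 59.7% → the multi-step checkout
Search: the multi-step checkout 134/362 = 37.0%, Flow A 60/191 = 31.4% → the multi-step checkout
Display: the multi-step checkout 605/641 = 94.4%, Flow A 320/387 = 82.7% → the multi-step checkout
Social: the multi-step checkout 12/80 = 15.0%, Flow A 23/101 = 22.8% → Flow A
Overall: the multi-step checkout 950/1395 = 68.1%, Flow A 486/818 = 59.4% → the multi-step checkout
Neither sweeps: the multi-step checkout wins 3 of 4 groups, Flow A wins 1. The multi-step checkout wins overall but not every group — no Simpson reversal.

No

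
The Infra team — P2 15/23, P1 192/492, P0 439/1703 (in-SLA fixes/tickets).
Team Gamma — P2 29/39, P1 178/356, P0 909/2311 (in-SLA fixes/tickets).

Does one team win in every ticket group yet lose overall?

P2: the Infra team 15/23 = 65.2%, Team Gamma 29/39 = 74.4% → Team Gamma
P1: the Infra team 192/492 = 39.0%, Team Gamma 178/356 = 50.0% → Team Gamma
P0: the Infra team 439/1703 = 25.8%, Team Gamma 909/2311 = 39.3% → Team Gamma
Overall: the Infra team 646/2218 = 29.1%, Team Gamma 1116/2706 = 41.2% → Team Gamma
Team Gamma wins overall and in every ticket group — no reversal.

No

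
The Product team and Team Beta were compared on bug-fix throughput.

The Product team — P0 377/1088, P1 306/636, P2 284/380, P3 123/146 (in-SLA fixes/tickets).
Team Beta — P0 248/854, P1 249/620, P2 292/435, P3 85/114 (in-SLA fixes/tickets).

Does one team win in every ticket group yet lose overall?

No

P0: the Product team 377/1088 = 34.7%, Team Beta 248/854 = 29.0% → the Product team
P1: the Product team 306/636 = 48.1%, Team Beta 249/620 = 40.2% → the Product team
P2: the Product team 284/380 = 74.7%, Team Beta 292/435 = 67.1% → the Product team
P3: the Product team 123/146 = 84.2%, Team Beta 85/114 = 74.6% → the Product team
Overall: the Product team 1090/2250 = 48.4%, Team Beta 874/2023 = 43.2% → the Product team
The Product team wins overall and in every ticket group — no reversal.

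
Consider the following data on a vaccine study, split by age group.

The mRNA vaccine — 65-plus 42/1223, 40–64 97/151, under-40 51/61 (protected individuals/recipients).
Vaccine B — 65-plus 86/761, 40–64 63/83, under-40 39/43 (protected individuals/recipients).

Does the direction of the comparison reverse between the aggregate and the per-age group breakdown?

65-plus: the mRNA vaccine 42/1223 = 3.4%, Vaccine B 86/761 = 11.3% → Vaccine B
40–64: the mRNA vaccine 97/151 = 64.2%, Vaccine B 63/83 = 75.9% → Vaccine B
Under-40: the mRNA vaccine 51/61 = 83.6%, Vaccine B 39/43 = 90.7% → Vaccine B
Overall: the mRNA vaccine 190/1435 = 13.2%, Vaccine B 188/887 = 21.2% → Vaccine B
Vaccine B wins overall and in every age group — no reversal.

No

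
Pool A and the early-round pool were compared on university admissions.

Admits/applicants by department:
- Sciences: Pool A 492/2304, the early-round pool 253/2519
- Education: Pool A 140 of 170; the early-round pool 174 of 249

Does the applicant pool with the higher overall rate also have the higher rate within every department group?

Yes

Sciences: Pool A 492/2304 = 21.4%, the early-round pool 253/2519 = 10.0% → Pool A
Education: Pool A 140/170 = 82.4%, the early-round pool 174/249 = 69.9% → Pool A
Overall: Pool A 632/2474 = 25.5%, the early-round pool 427/2768 = 15.4% → Pool A
Pool A wins overall and in every department group — no reversal.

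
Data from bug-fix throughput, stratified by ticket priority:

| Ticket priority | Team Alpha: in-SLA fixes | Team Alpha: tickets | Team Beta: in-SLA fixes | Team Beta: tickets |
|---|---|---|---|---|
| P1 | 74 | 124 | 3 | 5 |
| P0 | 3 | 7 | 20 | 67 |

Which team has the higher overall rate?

Team Alpha

P1: Team Alpha 74/124 = 59.7%, Team Beta 3/5 = 60.0% → Team Beta
P0: Team Alpha 3/7 = 42.9%, Team Beta 20/67 = 29.9% → Team Alpha
Overall: Team Alpha 77/131 = 58.8%, Team Beta 23/72 = 31.9% → Team Alpha
(Neither sweeps every ticket group, but Team Alpha has the higher pooled rate.)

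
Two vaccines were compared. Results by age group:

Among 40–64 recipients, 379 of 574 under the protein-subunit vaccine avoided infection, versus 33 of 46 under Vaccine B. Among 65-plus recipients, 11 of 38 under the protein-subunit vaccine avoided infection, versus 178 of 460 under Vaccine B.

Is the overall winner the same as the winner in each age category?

40–64: the protein-subunit vaccine 379/574 = 66.0%, Vaccine B 33/46 = 71.7% → Vaccine B
65-plus: the protein-subunit vaccine 11/38 = 28.9%, Vaccine B 178/460 = 38.7% → Vaccine B
Overall: the protein-subunit vaccine 390/612 = 63.7%, Vaccine B 211/506 = 41.7% → the protein-subunit vaccine
Vaccine B wins each age group but the protein-subunit vaccine wins overall — the comparison reverses. Vaccine B's recipients skew toward 65-plus, which has a lower base rate.

No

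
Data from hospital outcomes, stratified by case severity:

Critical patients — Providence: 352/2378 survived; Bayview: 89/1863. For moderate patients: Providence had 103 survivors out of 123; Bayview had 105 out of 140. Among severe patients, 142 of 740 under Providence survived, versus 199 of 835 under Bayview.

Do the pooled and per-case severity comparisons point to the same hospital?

No

Critical: Providence 352/2378 = 14.8%, Bayview 89/1863 = 4.8% → Providence
Moderate: Providence 103/123 = 83.7%, Bayview 105/140 = 75.0% → Providence
Severe: Providence 142/740 = 19.2%, Bayview 199/835 = 23.8% → Bayview
Overall: Providence 597/3241 = 18.4%, Bayview 393/2838 = 13.8% → Providence
Neither sweeps: Providence wins 2 of 3 groups, Bayview wins 1. Providence wins overall but not every group — no Simpson reversal.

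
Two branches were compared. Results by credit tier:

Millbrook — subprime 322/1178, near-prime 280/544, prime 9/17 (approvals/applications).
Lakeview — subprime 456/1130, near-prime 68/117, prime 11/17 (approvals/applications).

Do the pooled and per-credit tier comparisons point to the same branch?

Subprime: Millbrook 322/1178 = 27.3%, Lakeview 456/1130 = 40.4% → Lakeview
Near-prime: Millbrook 280/544 = 51.5%, Lakeview 68/117 = 58.1% → Lakeview
Prime: Millbrook 9/17 = 52.9%, Lakeview 11/17 = 64.7% → Lakeview
Overall: Millbrook 611/1739 = 35.1%, Lakeview 535/1264 = 42.3% → Lakeview
Lakeview wins overall and in every credit group — no reversal.

Yes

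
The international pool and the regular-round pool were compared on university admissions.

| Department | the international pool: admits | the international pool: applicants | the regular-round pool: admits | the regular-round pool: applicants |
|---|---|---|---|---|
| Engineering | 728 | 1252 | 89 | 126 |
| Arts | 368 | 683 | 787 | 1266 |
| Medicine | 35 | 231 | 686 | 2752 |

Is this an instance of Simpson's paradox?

Engineering: the international pool 728/1252 = 58.1%, the regular-round pool 89/126 = 70.6% → the regular-round pool
Arts: the international pool 368/683 = 53.9%, the regular-round pool 787/1266 = 62.2% → the regular-round pool
Medicine: the international pool 35/231 = 15.2%, the regular-round pool 686/2752 = 24.9% → the regular-round pool
Overall: the international pool 1131/2166 = 52.2%, the regular-round pool 1562/4144 = 37.7% → the international pool
The regular-round pool wins each department group but the international pool wins overall — the comparison reverses. The regular-round pool's applicants skew toward Medicine, which has a lower base rate.

Yes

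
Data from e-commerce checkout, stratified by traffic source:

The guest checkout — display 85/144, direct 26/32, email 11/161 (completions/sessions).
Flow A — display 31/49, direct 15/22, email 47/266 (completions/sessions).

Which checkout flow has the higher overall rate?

Display: the guest checkout 85/144 = 59.0%, Flow A 31/49 = 63.3% → Flow A
Direct: the guest checkout 26/32 = 81.2%, Flow A 15/22 = 68.2% → the guest checkout
Email: the guest checkout 11/161 = 6.8%, Flow A 47/266 = 17.7% → Flow A
Overall: the guest checkout 122/337 = 36.2%, Flow A 93/337 = 27.6% → the guest checkout
(Neither sweeps every traffic group, but the guest checkout has the higher pooled rate.)

the guest checkout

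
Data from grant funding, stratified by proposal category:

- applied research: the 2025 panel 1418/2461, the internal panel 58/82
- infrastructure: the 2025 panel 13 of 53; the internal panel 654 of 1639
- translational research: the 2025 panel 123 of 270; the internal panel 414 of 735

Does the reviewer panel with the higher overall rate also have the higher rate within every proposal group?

Applied research: the 2025 panel 1418/2461 = 57.6%, the internal panel 58/82 = 70.7% → the internal panel
Infrastructure: the 2025 panel 13/53 = 24.5%, the internal panel 654/1639 = 39.9% → the internal panel
Translational research: the 2025 panel 123/270 = 45.6%, the internal panel 414/735 = 56.3% → the internal panel
Overall: the 2025 panel 1554/2784 = 55.8%, the internal panel 1126/2456 = 45.8% → the 2025 panel
The internal panel wins each proposal group but the 2025 panel wins overall — the comparison reverses. The internal panel's proposals skew toward infrastructure, which has a lower base rate.

No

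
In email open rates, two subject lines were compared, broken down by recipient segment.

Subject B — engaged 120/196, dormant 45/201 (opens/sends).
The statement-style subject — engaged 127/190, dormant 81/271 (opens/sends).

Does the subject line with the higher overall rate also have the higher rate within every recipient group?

Yes

Engaged: Subject B 120/196 = 61.2%, the statement-style subject 127/190 = 66.8% → the statement-style subject
Dormant: Subject B 45/201 = 22.4%, the statement-style subject 81/271 = 29.9% → the statement-style subject
Overall: Subject B 165/397 = 41.6%, the statement-style subject 208/461 = 45.1% → the statement-style subject
The statement-style subject wins overall and in every recipient group — no reversal.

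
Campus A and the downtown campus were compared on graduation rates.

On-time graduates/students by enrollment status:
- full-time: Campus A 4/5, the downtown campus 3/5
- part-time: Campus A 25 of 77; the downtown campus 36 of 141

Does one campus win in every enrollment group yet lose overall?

No

Full-time: Campus A 4/5 = 80.0%, the downtown campus 3/5 = 60.0% → Campus A
Part-time: Campus A 25/77 = 32.5%, the downtown campus 36/141 = 25.5% → Campus A
Overall: Campus A 29/82 = 35.4%, the downtown campus 39/146 = 26.7% → Campus A
Campus A wins overall and in every enrollment group — no reversal.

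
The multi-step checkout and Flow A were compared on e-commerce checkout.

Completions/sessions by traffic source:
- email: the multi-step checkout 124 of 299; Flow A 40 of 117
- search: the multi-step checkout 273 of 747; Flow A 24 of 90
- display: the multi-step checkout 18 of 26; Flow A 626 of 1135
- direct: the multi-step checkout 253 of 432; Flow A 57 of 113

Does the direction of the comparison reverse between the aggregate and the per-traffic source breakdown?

Email: the multi-step checkout 124/299 = 41.5%, Flow A 40/117 = 34.2% → the multi-step checkout
Search: the multi-step checkout 273/747 = 36.5%, Flow A 24/90 = 26.7% → the multi-step checkout
Display: the multi-step checkout 18/26 = 69.2%, Flow A 626/1135 = 55.2% → the multi-step checkout
Direct: the multi-step checkout 253/432 = 58.6%, Flow A 57/113 = 50.4% → the multi-step checkout
Overall: the multi-step checkout 668/1504 = 44.4%, Flow A 747/1455 = 51.3% → Flow A
The multi-step checkout wins each traffic group but Flow A wins overall — the comparison reverses. The multi-step checkout's sessions skew toward search, which has a lower base rate.

Yes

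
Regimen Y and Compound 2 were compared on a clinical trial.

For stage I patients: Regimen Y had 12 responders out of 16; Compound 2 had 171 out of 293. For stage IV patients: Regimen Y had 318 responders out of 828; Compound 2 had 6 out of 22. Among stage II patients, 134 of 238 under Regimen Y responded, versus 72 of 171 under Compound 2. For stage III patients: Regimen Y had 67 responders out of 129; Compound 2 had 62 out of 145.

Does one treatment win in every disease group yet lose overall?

Stage I: Regimen Y 12/16 = 75.0%, Compound 2 171/293 = 58.4% → Regimen Y
Stage IV: Regimen Y 318/828 = 38.4%, Compound 2 6/22 = 27.3% → Regimen Y
Stage II: Regimen Y 134/238 = 56.3%, Compound 2 72/171 = 42.1% → Regimen Y
Stage III: Regimen Y 67/129 = 51.9%, Compound 2 62/145 = 42.8% → Regimen Y
Overall: Regimen Y 531/1211 = 43.8%, Compound 2 311/631 = 49.3% → Compound 2
Regimen Y wins each disease group but Compound 2 wins overall — the comparison reverses. Regimen Y's patients skew toward stage IV, which has a lower base rate.

Yes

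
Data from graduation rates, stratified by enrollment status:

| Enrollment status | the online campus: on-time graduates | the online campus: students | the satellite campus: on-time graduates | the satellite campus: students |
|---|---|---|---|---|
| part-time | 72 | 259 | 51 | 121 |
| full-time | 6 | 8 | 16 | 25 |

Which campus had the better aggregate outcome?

Part-time: the online campus 72/259 = 27.8%, the satellite campus 51/121 = 42.1% → the satellite campus
Full-time: the online campus 6/8 = 75.0%, the satellite campus 16/25 = 64.0% → the online campus
Overall: the online campus 78/267 = 29.2%, the satellite campus 67/146 = 45.9% → the satellite campus
(Neither sweeps every enrollment group, but the satellite campus has the higher pooled rate.)

the satellite campus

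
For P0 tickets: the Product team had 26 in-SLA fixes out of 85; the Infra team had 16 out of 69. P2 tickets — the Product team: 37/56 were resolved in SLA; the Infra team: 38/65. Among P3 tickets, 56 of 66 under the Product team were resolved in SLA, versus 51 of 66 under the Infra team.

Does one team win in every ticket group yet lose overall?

P0: the Product team 26/85 = 30.6%, the Infra team 16/69 = 23.2% → the Product team
P2: the Product team 37/56 = 66.1%, the Infra team 38/65 = 58.5% → the Product team
P3: the Product team 56/66 = 84.8%, the Infra team 51/66 = 77.3% → the Product team
Overall: the Product team 119/207 = 57.5%, the Infra team 105/200 = 52.5% → the Product team
The Product team wins overall and in every ticket group — no reversal.

No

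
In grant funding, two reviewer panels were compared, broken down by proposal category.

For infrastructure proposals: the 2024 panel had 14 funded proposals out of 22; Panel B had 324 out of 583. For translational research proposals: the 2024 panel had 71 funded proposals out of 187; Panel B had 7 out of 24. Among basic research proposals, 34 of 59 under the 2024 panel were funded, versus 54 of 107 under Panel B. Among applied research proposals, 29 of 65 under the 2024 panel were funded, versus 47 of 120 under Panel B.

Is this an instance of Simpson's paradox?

Yes

Infrastructure: the 2024 panel 14/22 = 63.6%, Panel B 324/583 = 55.6% → the 2024 panel
Translational research: the 2024 panel 71/187 = 38.0%, Panel B 7/24 = 29.2% → the 2024 panel
Basic research: the 2024 panel 34/59 = 57.6%, Panel B 54/107 = 50.5% → the 2024 panel
Applied research: the 2024 panel 29/65 = 44.6%, Panel B 47/120 = 39.2% → the 2024 panel
Overall: the 2024 panel 148/333 = 44.4%, Panel B 432/834 = 51.8% → Panel B
The 2024 panel wins each proposal group but Panel B wins overall — the comparison reverses. The 2024 panel's proposals skew toward translational research, which has a lower base rate.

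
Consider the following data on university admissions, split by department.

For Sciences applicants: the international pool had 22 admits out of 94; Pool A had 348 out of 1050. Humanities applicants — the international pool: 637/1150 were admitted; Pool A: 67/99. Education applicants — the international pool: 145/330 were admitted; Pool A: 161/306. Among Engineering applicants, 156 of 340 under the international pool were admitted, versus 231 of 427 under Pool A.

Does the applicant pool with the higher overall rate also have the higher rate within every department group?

No

Sciences: the international pool 22/94 = 23.4%, Pool A 348/1050 = 33.1% → Pool A
Humanities: the international pool 637/1150 = 55.4%, Pool A 67/99 = 67.7% → Pool A
Education: the international pool 145/330 = 43.9%, Pool A 161/306 = 52.6% → Pool A
Engineering: the international pool 156/340 = 45.9%, Pool A 231/427 = 54.1% → Pool A
Overall: the international pool 960/1914 = 50.2%, Pool A 807/1882 = 42.9% → the international pool
Pool A wins each department group but the international pool wins overall — the comparison reverses. Pool A's applicants skew toward Sciences, which has a lower base rate.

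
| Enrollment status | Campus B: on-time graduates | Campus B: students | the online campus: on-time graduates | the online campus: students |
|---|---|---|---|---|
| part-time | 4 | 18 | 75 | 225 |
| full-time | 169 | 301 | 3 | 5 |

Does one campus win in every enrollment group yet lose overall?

Part-time: Campus B 4/18 = 22.2%, the online campus 75/225 = 33.3% → the online campus
Full-time: Campus B 169/301 = 56.1%, the online campus 3/5 = 60.0% → the online campus
Overall: Campus B 173/319 = 54.2%, the online campus 78/230 = 33.9% → Campus B
The online campus wins each enrollment group but Campus B wins overall — the comparison reverses. The online campus's students skew toward part-time, which has a lower base rate.

Yes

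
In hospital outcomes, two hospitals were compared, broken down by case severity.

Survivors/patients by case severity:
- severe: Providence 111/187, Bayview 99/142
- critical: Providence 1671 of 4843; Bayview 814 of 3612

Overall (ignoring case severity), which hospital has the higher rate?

Severe: Providence 111/187 = 59.4%, Bayview 99/142 = 69.7% → Bayview
Critical: Providence 1671/4843 = 34.5%, Bayview 814/3612 = 22.5% → Providence
Overall: Providence 1782/5030 = 35.4%, Bayview 913/3754 = 24.3% → Providence
(Neither sweeps every case group, but Providence has the higher pooled rate.)

Providence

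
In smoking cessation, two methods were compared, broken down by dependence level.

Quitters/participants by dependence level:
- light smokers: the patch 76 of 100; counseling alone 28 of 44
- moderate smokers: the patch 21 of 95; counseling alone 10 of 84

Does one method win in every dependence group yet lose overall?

No

Light smokers: the patch 76/100 = 76.0%, counseling alone 28/44 = 63.6% → the patch
Moderate smokers: the patch 21/95 = 22.1%, counseling alone 10/84 = 11.9% → the patch
Overall: the patch 97/195 = 49.7%, counseling alone 38/128 = 29.7% → the patch
The patch wins overall and in every dependence group — no reversal.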